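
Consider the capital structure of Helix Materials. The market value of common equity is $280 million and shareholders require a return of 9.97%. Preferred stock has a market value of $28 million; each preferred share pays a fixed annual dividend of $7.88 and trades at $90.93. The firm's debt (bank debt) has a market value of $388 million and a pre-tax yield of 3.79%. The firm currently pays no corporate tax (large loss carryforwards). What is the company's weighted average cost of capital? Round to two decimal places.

6.47%

Cost of preferred: Rp = 7.88 / 90.93 = 8.6660%.
Total capital V = 280 + 28 + 388 = 696.
Equity: weight = 280/696 = 0.4023; cost = 9.97%.
Preferred: weight = 28/696 = 0.0402; cost = 8.666%.
Bank debt: weight = 388/696 = 0.5575; after-tax cost = 3.79% × (1 − 0%) = 3.7900%.
WACC = 0.4023 × 9.9700% + 0.0402 × 8.6660% + 0.5575 × 3.7900% = 6.4724%.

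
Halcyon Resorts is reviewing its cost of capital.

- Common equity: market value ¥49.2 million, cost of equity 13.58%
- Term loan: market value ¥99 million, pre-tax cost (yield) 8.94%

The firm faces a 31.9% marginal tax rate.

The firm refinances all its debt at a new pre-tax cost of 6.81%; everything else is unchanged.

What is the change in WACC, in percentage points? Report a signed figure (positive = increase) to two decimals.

Current WACC:
Total capital V = 49.2 + 99 = 148.2.
Equity: weight = 49.2/148.2 = 0.3320; cost = 13.58%.
Term loan: weight = 99/148.2 = 0.6680; after-tax cost = 8.94% × (1 − 31.9%) = 6.0881%.
WACC = 0.3320 × 13.5800% + 0.6680 × 6.0881% = 8.5753%.
After the change:
Total capital V = 49.2 + 99 = 148.2.
Equity: weight = 49.2/148.2 = 0.3320; cost = 13.58%.
Term loan: weight = 99/148.2 = 0.6680; after-tax cost = 6.81% × (1 − 31.9%) = 4.6376%.
WACC = 0.3320 × 13.5800% + 0.6680 × 4.6376% = 7.6063%.
Change in WACC = 7.6063% − 8.5753% = -0.9690 pp.

-0.97 pp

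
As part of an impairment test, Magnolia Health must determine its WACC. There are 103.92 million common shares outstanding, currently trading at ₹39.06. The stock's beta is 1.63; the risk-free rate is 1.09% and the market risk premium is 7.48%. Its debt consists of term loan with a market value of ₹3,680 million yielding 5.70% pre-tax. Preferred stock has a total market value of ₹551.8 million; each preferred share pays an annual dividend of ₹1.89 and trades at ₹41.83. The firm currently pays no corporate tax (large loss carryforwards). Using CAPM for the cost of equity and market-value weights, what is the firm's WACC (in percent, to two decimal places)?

9.33%

Cost of equity via CAPM: Re = 1.09% + 1.63 × 7.48% = 13.2824%.
Cost of preferred: Rp = 1.89 / 41.83 = 4.5183%.
Market value of equity E = 39.06 × 103.92m = 4059.1152m.
Total capital V = 4059.1152 + 551.8 + 3680 = 8290.9152.
Equity: weight = 4059.1152/8290.9152 = 0.4896; cost = 13.2824%.
Preferred: weight = 551.8/8290.9152 = 0.0666; cost = 4.5183%.
Term loan: weight = 3680/8290.9152 = 0.4439; after-tax cost = 5.7% × (1 − 0%) = 5.7000%.
WACC = 0.4896 × 13.2824% + 0.0666 × 4.5183% + 0.4439 × 5.7000% = 9.3336%.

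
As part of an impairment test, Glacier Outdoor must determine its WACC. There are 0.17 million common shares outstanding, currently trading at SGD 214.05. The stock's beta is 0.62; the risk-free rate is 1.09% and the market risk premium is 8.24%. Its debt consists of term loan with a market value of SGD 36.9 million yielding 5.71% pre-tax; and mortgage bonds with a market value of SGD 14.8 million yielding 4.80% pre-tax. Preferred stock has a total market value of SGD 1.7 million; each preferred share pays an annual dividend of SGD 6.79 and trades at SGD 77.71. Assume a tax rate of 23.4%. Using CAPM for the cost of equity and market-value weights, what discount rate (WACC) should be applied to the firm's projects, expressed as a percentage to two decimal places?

Cost of equity via CAPM: Re = 1.09% + 0.62 × 8.24% = 6.1988%.
Cost of preferred: Rp = 6.79 / 77.71 = 8.7376%.
Market value of equity E = 214.05 × 0.17m = 36.3885m.
Total capital V = 36.3885 + 1.7 + 36.9 + 14.8 = 89.7885.
Equity: weight = 36.3885/89.7885 = 0.4053; cost = 6.1988%.
Preferred: weight = 1.7/89.7885 = 0.0189; cost = 8.7376%.
Term loan: weight = 36.9/89.7885 = 0.4110; after-tax cost = 5.71% × (1 − 23.4%) = 4.3739%.
Mortgage bonds: weight = 14.8/89.7885 = 0.1648; after-tax cost = 4.8% × (1 − 23.4%) = 3.6768%.
WACC = 0.4053 × 6.1988% + 0.0189 × 8.7376% + 0.4110 × 4.3739% + 0.1648 × 3.6768% = 5.0812%.

5.08%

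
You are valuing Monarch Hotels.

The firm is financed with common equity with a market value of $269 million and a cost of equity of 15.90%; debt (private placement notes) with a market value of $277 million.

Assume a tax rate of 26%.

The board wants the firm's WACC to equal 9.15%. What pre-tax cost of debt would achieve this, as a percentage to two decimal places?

3.51%

Total capital V = 269 + 277 = 546.
Equity weight = 269/546 = 0.4927.
Private placement notes weight = 277/546 = 0.5073.
Equity contribution = 0.4927 × 15.9% = 7.8335%.
Remaining for debt = 9.15% − 7.8335% = 1.3165%.
Rd × (1 − 26%) × 0.5073 = 1.3165%  ⇒  Rd = 3.5067%.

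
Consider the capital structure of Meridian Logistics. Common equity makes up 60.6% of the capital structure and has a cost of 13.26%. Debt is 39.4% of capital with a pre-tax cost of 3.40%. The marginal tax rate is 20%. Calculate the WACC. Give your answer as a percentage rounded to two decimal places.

After-tax cost of debt = 3.4% × (1 − 20%) = 2.7200%.
WACC = 0.606 × 13.2600% + 0.394 × 2.7200% = 9.1072%.

9.11%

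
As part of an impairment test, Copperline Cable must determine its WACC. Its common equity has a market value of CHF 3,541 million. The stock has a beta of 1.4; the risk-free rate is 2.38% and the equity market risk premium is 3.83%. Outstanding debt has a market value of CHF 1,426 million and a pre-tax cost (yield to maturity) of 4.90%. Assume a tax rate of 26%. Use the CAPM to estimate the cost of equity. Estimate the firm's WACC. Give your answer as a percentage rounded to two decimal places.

Cost of equity via CAPM: Re = 2.38% + 1.4 × 3.83% = 7.7420%.
Total capital V = 3541 + 1426 = 4967.
Equity: weight = 3541/4967 = 0.7129; cost = 7.742%.
Debt: weight = 1426/4967 = 0.2871; after-tax cost = 4.9% × (1 − 26%) = 3.6260%.
WACC = 0.7129 × 7.7420% + 0.2871 × 3.6260% = 6.5603%.

6.56%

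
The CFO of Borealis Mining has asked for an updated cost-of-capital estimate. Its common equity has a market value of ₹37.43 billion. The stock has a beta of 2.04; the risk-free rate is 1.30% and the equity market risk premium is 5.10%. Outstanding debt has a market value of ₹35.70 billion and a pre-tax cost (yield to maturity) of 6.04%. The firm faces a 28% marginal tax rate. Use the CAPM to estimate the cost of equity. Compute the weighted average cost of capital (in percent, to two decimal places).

Cost of equity via CAPM: Re = 1.3% + 2.04 × 5.1% = 11.7040%.
Total capital V = 37.43 + 35.7 = 73.13.
Equity: weight = 37.43/73.13 = 0.5118; cost = 11.704%.
Debt: weight = 35.7/73.13 = 0.4882; after-tax cost = 6.04% × (1 − 28%) = 4.3488%.
WACC = 0.5118 × 11.7040% + 0.4882 × 4.3488% = 8.1134%.

8.11%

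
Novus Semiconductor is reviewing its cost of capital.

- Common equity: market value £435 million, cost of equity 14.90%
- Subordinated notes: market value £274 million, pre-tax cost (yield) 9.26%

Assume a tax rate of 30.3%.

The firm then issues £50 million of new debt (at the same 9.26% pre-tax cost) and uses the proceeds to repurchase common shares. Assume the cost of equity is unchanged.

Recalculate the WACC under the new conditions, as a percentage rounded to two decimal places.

11.04%

After the change:
Total capital V = 385 + 324 = 709.
Equity: weight = 385/709 = 0.5430; cost = 14.9%.
Subordinated notes: weight = 324/709 = 0.4570; after-tax cost = 9.26% × (1 − 30.3%) = 6.4542%.
WACC = 0.5430 × 14.9000% + 0.4570 × 6.4542% = 11.0404%.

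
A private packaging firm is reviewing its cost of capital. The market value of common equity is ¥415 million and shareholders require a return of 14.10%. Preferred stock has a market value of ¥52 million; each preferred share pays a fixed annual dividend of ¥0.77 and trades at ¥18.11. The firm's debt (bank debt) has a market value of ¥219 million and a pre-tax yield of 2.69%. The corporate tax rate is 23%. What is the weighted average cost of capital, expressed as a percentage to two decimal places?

Cost of preferred: Rp = 0.77 / 18.11 = 4.2518%.
Total capital V = 415 + 52 + 219 = 686.
Equity: weight = 415/686 = 0.6050; cost = 14.1%.
Preferred: weight = 52/686 = 0.0758; cost = 4.2518%.
Bank debt: weight = 219/686 = 0.3192; after-tax cost = 2.69% × (1 − 23%) = 2.0713%.
WACC = 0.6050 × 14.1000% + 0.0758 × 4.2518% + 0.3192 × 2.0713% = 9.5134%.

9.51%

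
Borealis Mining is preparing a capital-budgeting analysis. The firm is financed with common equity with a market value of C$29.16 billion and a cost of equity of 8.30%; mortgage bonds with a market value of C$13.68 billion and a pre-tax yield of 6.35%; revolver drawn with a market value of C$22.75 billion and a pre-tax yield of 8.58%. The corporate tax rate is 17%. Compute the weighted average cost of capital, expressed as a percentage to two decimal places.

Total capital V = 29.16 + 13.68 + 22.75 = 65.59.
Equity: weight = 29.16/65.59 = 0.4446; cost = 8.3%.
Mortgage bonds: weight = 13.68/65.59 = 0.2086; after-tax cost = 6.35% × (1 − 17%) = 5.2705%.
Revolver drawn: weight = 22.75/65.59 = 0.3469; after-tax cost = 8.58% × (1 − 17%) = 7.1214%.
WACC = 0.4446 × 8.3000% + 0.2086 × 5.2705% + 0.3469 × 7.1214% = 7.2593%.

7.26%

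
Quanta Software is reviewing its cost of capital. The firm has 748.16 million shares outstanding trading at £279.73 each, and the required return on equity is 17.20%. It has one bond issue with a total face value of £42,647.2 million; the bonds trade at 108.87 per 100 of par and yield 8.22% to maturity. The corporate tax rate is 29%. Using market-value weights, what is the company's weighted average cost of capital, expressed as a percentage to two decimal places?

Market value of equity E = 279.73 × 748.16m = 209282.7968m. Market value of debt D = 42647.2m × 108.87/100 = 46430.00664m.
Total capital V = 209282.7968 + 46430.00664 = 255712.80344.
Equity: weight = 209282.7968/255712.80344 = 0.8184; cost = 17.2%.
Bonds outstanding: weight = 46430.00664/255712.80344 = 0.1816; after-tax cost = 8.22% × (1 − 29%) = 5.8362%.
WACC = 0.8184 × 17.2000% + 0.1816 × 5.8362% = 15.1367%.

15.14%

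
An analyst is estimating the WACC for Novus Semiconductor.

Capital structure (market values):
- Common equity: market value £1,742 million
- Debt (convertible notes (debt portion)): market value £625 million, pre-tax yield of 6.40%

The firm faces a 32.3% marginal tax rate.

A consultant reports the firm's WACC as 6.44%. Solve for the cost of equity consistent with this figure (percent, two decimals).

Total capital V = 1742 + 625 = 2367.
Equity weight = 1742/2367 = 0.7360.
Convertible notes (debt portion) weight = 625/2367 = 0.2640.
Debt contribution = 0.2640 × 6.4% × (1 − 32.3%) = 1.1441%.
Required equity contribution = 6.44% − 1.1441% = 5.2959%.
Re = 5.2959% / 0.7360 = 7.1960%.

7.20%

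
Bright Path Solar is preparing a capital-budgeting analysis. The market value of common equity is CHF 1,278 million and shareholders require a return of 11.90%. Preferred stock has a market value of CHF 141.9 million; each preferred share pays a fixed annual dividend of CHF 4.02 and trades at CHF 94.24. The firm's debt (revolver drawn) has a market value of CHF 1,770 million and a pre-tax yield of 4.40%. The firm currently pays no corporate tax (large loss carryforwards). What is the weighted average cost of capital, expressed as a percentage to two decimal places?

Cost of preferred: Rp = 4.02 / 94.24 = 4.2657%.
Total capital V = 1278 + 141.9 + 1770 = 3189.9.
Equity: weight = 1278/3189.9 = 0.4006; cost = 11.9%.
Preferred: weight = 141.9/3189.9 = 0.0445; cost = 4.2657%.
Revolver drawn: weight = 1770/3189.9 = 0.5549; after-tax cost = 4.4% × (1 − 0%) = 4.4000%.
WACC = 0.4006 × 11.9000% + 0.0445 × 4.2657% + 0.5549 × 4.4000% = 7.3988%.

7.40%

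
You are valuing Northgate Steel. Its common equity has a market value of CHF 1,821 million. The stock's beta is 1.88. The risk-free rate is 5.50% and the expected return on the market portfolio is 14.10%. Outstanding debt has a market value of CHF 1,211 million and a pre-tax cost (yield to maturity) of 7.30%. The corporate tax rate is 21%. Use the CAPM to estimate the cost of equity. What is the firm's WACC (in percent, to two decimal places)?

Market risk premium = 14.1% − 5.5% = 8.6%.
Cost of equity via CAPM: Re = 5.5% + 1.88 × 8.6% = 21.6680%.
Total capital V = 1821 + 1211 = 3032.
Equity: weight = 1821/3032 = 0.6006; cost = 21.668%.
Debt: weight = 1211/3032 = 0.3994; after-tax cost = 7.3% × (1 − 21%) = 5.7670%.
WACC = 0.6006 × 21.6680% + 0.3994 × 5.7670% = 15.3170%.

15.32%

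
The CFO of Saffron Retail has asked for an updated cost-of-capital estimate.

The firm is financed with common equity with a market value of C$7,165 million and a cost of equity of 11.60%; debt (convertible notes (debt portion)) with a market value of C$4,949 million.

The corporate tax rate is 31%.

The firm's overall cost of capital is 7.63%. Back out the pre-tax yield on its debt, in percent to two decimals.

2.73%

Total capital V = 7165 + 4949 = 12114.
Equity weight = 7165/12114 = 0.5915.
Convertible notes (debt portion) weight = 4949/12114 = 0.4085.
Equity contribution = 0.5915 × 11.6% = 6.8610%.
Remaining for debt = 7.63% − 6.8610% = 0.7690%.
Rd × (1 − 31%) × 0.4085 = 0.7690%  ⇒  Rd = 2.7281%.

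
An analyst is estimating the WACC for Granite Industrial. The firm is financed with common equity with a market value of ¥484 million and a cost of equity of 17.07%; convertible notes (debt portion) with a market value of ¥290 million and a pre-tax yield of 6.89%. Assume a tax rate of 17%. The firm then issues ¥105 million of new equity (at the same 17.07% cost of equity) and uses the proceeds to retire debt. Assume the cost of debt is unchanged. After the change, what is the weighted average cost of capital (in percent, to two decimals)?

14.36%

After the change:
Total capital V = 589 + 185 = 774.
Equity: weight = 589/774 = 0.7610; cost = 17.07%.
Convertible notes (debt portion): weight = 185/774 = 0.2390; after-tax cost = 6.89% × (1 − 17%) = 5.7187%.
WACC = 0.7610 × 17.0700% + 0.2390 × 5.7187% = 14.3568%.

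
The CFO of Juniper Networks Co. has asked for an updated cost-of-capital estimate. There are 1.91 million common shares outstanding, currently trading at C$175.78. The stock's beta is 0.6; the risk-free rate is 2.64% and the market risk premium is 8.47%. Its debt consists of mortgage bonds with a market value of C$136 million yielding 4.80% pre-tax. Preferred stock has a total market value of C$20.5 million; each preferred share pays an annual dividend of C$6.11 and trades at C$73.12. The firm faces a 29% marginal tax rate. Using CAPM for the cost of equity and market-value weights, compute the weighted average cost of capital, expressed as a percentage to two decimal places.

6.56%

Cost of equity via CAPM: Re = 2.64% + 0.6 × 8.47% = 7.7220%.
Cost of preferred: Rp = 6.11 / 73.12 = 8.3561%.
Market value of equity E = 175.78 × 1.91m = 335.7398m.
Total capital V = 335.7398 + 20.5 + 136 = 492.2398.
Equity: weight = 335.7398/492.2398 = 0.6821; cost = 7.722%.
Preferred: weight = 20.5/492.2398 = 0.0416; cost = 8.3561%.
Mortgage bonds: weight = 136/492.2398 = 0.2763; after-tax cost = 4.8% × (1 − 29%) = 3.4080%.
WACC = 0.6821 × 7.7220% + 0.0416 × 8.3561% + 0.2763 × 3.4080% = 6.5565%.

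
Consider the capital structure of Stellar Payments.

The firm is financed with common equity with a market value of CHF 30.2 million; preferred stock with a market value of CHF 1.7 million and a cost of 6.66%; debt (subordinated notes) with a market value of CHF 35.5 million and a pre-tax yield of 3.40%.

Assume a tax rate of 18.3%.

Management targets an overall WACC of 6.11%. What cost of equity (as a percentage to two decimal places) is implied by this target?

10.00%

Total capital V = 30.2 + 1.7 + 35.5 = 67.4.
Equity weight = 30.2/67.4 = 0.4481.
Preferred weight = 1.7/67.4 = 0.0252.
Subordinated notes weight = 35.5/67.4 = 0.5267.
Debt contribution = 0.5267 × 3.4% × (1 − 18.3%) = 1.4631%.
Preferred contribution = 0.0252 × 6.66% = 0.1680%.
Required equity contribution = 6.11% − 1.6311% = 4.4789%.
Re = 4.4789% / 0.4481 = 9.9960%.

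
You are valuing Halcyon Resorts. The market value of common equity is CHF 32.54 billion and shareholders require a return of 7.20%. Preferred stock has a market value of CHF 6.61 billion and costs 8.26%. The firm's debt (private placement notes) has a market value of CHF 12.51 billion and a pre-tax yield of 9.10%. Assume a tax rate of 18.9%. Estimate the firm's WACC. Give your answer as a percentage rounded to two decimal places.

Total capital V = 32.54 + 6.61 + 12.51 = 51.66.
Equity: weight = 32.54/51.66 = 0.6299; cost = 7.2%.
Preferred: weight = 6.61/51.66 = 0.1280; cost = 8.26%.
Private placement notes: weight = 12.51/51.66 = 0.2422; after-tax cost = 9.1% × (1 − 18.9%) = 7.3801%.
WACC = 0.6299 × 7.2000% + 0.1280 × 8.2600% + 0.2422 × 7.3801% = 7.3792%.

7.38%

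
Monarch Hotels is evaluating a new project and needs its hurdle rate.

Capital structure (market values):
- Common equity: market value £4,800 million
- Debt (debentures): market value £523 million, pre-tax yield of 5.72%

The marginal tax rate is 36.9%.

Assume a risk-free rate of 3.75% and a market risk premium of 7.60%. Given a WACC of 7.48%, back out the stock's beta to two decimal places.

0.55

Total capital V = 4800 + 523 = 5323.
Equity weight = 4800/5323 = 0.9017.
Debentures weight = 523/5323 = 0.0983.
Debt contribution = 0.0983 × 5.72% × (1 − 36.9%) = 0.3546%.
Required equity contribution = 7.48% − 0.3546% = 7.1254%  ⇒  Re = 7.9017%.
CAPM: 7.9017% = 3.75% + β × 7.6%  ⇒  β = 0.5463.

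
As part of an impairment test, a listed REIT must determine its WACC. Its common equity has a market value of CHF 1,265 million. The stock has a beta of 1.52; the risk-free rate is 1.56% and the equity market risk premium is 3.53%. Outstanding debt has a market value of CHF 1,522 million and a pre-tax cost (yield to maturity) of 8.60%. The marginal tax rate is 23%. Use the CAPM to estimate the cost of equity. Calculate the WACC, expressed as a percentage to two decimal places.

6.76%

Cost of equity via CAPM: Re = 1.56% + 1.52 × 3.53% = 6.9256%.
Total capital V = 1265 + 1522 = 2787.
Equity: weight = 1265/2787 = 0.4539; cost = 6.9256%.
Debt: weight = 1522/2787 = 0.5461; after-tax cost = 8.6% × (1 − 23%) = 6.6220%.
WACC = 0.4539 × 6.9256% + 0.5461 × 6.6220% = 6.7598%.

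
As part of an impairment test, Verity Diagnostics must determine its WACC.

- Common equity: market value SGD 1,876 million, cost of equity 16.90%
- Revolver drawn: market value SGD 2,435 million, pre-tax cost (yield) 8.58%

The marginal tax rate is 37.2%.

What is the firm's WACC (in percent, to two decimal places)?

Total capital V = 1876 + 2435 = 4311.
Equity: weight = 1876/4311 = 0.4352; cost = 16.9%.
Revolver drawn: weight = 2435/4311 = 0.5648; after-tax cost = 8.58% × (1 − 37.2%) = 5.3882%.
WACC = 0.4352 × 16.9000% + 0.5648 × 5.3882% = 10.3978%.

10.40%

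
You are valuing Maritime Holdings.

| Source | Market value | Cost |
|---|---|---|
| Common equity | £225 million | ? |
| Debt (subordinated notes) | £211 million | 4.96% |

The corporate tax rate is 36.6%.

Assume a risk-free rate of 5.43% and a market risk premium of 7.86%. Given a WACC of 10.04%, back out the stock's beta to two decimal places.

Total capital V = 225 + 211 = 436.
Equity weight = 225/436 = 0.5161.
Subordinated notes weight = 211/436 = 0.4839.
Debt contribution = 0.4839 × 4.96% × (1 − 36.6%) = 1.5218%.
Required equity contribution = 10.04% − 1.5218% = 8.5182%  ⇒  Re = 16.5063%.
CAPM: 16.5063% = 5.43% + β × 7.86%  ⇒  β = 1.4092.

1.41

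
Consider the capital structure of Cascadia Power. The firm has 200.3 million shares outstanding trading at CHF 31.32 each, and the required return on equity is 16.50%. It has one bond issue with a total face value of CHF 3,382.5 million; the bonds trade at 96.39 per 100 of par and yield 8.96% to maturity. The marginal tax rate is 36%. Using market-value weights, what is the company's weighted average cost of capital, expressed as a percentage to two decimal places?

Market value of equity E = 31.32 × 200.3m = 6273.396m. Market value of debt D = 3382.5m × 96.39/100 = 3260.39175m.
Total capital V = 6273.396 + 3260.39175 = 9533.78775.
Equity: weight = 6273.396/9533.78775 = 0.6580; cost = 16.5%.
Bonds outstanding: weight = 3260.39175/9533.78775 = 0.3420; after-tax cost = 8.96% × (1 − 36%) = 5.7344%.
WACC = 0.6580 × 16.5000% + 0.3420 × 5.7344% = 12.8183%.

12.82%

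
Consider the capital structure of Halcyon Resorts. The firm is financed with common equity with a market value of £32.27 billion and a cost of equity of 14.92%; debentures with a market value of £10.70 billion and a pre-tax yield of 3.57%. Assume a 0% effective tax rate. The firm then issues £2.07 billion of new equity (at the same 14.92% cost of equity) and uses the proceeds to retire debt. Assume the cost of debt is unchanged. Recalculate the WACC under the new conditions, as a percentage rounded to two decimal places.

After the change:
Total capital V = 34.34 + 8.63 = 42.97.
Equity: weight = 34.34/42.97 = 0.7992; cost = 14.92%.
Debentures: weight = 8.63/42.97 = 0.2008; after-tax cost = 3.57% × (1 − 0%) = 3.5700%.
WACC = 0.7992 × 14.9200% + 0.2008 × 3.5700% = 12.6405%.

12.64%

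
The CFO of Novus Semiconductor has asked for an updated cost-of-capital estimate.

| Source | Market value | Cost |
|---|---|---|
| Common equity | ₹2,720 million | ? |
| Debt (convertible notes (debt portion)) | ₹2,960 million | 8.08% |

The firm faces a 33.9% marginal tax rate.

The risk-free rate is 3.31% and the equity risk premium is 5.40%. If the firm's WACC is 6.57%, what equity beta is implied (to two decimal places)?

0.85

Total capital V = 2720 + 2960 = 5680.
Equity weight = 2720/5680 = 0.4789.
Convertible notes (debt portion) weight = 2960/5680 = 0.5211.
Debt contribution = 0.5211 × 8.08% × (1 − 33.9%) = 2.7833%.
Required equity contribution = 6.57% − 2.7833% = 3.7867%  ⇒  Re = 7.9076%.
CAPM: 7.9076% = 3.31% + β × 5.4%  ⇒  β = 0.8514.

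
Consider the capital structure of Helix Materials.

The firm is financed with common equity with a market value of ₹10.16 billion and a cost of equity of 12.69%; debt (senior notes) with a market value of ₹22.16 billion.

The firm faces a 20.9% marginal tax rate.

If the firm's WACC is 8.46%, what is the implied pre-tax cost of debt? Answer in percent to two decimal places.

Total capital V = 10.16 + 22.16 = 32.32.
Equity weight = 10.16/32.32 = 0.3144.
Senior notes weight = 22.16/32.32 = 0.6856.
Equity contribution = 0.3144 × 12.69% = 3.9892%.
Remaining for debt = 8.46% − 3.9892% = 4.4708%.
Rd × (1 − 20.9%) × 0.6856 = 4.4708%  ⇒  Rd = 8.2435%.

8.24%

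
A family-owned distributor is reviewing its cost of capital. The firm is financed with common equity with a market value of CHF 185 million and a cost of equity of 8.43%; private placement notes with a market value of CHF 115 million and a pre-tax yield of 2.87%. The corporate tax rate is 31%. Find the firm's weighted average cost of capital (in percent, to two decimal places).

Total capital V = 185 + 115 = 300.
Equity: weight = 185/300 = 0.6167; cost = 8.43%.
Private placement notes: weight = 115/300 = 0.3833; after-tax cost = 2.87% × (1 − 31%) = 1.9803%.
WACC = 0.6167 × 8.4300% + 0.3833 × 1.9803% = 5.9576%.

5.96%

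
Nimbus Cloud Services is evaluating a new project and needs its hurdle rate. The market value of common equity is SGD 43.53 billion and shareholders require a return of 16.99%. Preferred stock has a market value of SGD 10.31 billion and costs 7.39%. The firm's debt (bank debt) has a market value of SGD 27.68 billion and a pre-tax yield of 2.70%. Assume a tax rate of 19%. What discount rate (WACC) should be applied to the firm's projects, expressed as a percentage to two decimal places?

Total capital V = 43.53 + 10.31 + 27.68 = 81.52.
Equity: weight = 43.53/81.52 = 0.5340; cost = 16.99%.
Preferred: weight = 10.31/81.52 = 0.1265; cost = 7.39%.
Bank debt: weight = 27.68/81.52 = 0.3395; after-tax cost = 2.7% × (1 − 19%) = 2.1870%.
WACC = 0.5340 × 16.9900% + 0.1265 × 7.3900% + 0.3395 × 2.1870% = 10.7495%.

10.75%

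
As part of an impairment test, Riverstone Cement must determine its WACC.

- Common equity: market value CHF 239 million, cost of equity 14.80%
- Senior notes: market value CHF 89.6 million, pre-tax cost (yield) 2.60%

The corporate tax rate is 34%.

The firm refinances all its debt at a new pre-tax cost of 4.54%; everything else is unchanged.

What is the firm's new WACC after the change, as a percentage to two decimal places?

After the change:
Total capital V = 239 + 89.6 = 328.6.
Equity: weight = 239/328.6 = 0.7273; cost = 14.8%.
Senior notes: weight = 89.6/328.6 = 0.2727; after-tax cost = 4.54% × (1 − 34%) = 2.9964%.
WACC = 0.7273 × 14.8000% + 0.2727 × 2.9964% = 11.5815%.

11.58%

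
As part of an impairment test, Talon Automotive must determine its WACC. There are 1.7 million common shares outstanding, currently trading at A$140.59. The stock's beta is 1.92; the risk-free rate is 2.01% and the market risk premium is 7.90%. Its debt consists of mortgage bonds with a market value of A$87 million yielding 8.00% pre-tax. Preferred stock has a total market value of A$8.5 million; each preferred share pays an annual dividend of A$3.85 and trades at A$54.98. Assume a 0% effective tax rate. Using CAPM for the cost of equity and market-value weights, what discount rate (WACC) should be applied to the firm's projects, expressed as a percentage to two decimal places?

14.53%

Cost of equity via CAPM: Re = 2.01% + 1.92 × 7.9% = 17.1780%.
Cost of preferred: Rp = 3.85 / 54.98 = 7.0025%.
Market value of equity E = 140.59 × 1.7m = 239.003m.
Total capital V = 239.003 + 8.5 + 87 = 334.503.
Equity: weight = 239.003/334.503 = 0.7145; cost = 17.178%.
Preferred: weight = 8.5/334.503 = 0.0254; cost = 7.0025%.
Mortgage bonds: weight = 87/334.503 = 0.2601; after-tax cost = 8% × (1 − 0%) = 8.0000%.
WACC = 0.7145 × 17.1780% + 0.0254 × 7.0025% + 0.2601 × 8.0000% = 14.5324%.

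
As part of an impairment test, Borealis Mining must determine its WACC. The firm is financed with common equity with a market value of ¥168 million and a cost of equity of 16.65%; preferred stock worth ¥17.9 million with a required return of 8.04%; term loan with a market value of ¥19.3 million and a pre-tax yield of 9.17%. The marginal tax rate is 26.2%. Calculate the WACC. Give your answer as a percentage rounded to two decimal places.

Total capital V = 168 + 17.9 + 19.3 = 205.2.
Equity: weight = 168/205.2 = 0.8187; cost = 16.65%.
Preferred: weight = 17.9/205.2 = 0.0872; cost = 8.04%.
Term loan: weight = 19.3/205.2 = 0.0941; after-tax cost = 9.17% × (1 − 26.2%) = 6.7675%.
WACC = 0.8187 × 16.6500% + 0.0872 × 8.0400% + 0.0941 × 6.7675% = 14.9694%.

14.97%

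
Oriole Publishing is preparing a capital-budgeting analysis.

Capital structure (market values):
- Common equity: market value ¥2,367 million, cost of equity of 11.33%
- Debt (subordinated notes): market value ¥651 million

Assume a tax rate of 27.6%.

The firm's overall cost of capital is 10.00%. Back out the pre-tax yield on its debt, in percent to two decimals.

Total capital V = 2367 + 651 = 3018.
Equity weight = 2367/3018 = 0.7843.
Subordinated notes weight = 651/3018 = 0.2157.
Equity contribution = 0.7843 × 11.33% = 8.8861%.
Remaining for debt = 10.0% − 8.8861% = 1.1139%.
Rd × (1 − 27.6%) × 0.2157 = 1.1139%  ⇒  Rd = 7.1329%.

7.13%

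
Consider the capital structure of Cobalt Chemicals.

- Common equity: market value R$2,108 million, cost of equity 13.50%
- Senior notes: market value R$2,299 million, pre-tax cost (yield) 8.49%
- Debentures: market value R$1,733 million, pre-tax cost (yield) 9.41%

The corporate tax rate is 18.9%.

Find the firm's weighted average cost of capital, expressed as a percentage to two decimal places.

Total capital V = 2108 + 2299 + 1733 = 6140.
Equity: weight = 2108/6140 = 0.3433; cost = 13.5%.
Senior notes: weight = 2299/6140 = 0.3744; after-tax cost = 8.49% × (1 − 18.9%) = 6.8854%.
Debentures: weight = 1733/6140 = 0.2822; after-tax cost = 9.41% × (1 − 18.9%) = 7.6315%.
WACC = 0.3433 × 13.5000% + 0.3744 × 6.8854% + 0.2822 × 7.6315% = 9.3669%.

9.37%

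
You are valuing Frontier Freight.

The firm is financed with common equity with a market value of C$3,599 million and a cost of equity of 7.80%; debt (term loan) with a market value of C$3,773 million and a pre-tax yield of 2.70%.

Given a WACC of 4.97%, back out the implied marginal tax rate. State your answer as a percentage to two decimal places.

15.91%

Total capital V = 3599 + 3773 = 7372.
Equity weight = 3599/7372 = 0.4882.
Term loan weight = 3773/7372 = 0.5118.
Equity contribution = 0.4882 × 7.8% = 3.8079%.
Debt contribution must be 4.97% − 3.8079% = 1.1621%.
0.5118 × 2.7% × (1 − T) = 1.1621%  ⇒  (1 − T) = 0.8409.
T = 15.9070%.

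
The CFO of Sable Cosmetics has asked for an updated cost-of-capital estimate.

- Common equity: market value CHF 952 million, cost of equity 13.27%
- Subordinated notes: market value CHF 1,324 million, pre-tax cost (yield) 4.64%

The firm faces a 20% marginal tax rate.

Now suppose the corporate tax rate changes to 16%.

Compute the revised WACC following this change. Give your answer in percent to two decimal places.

7.82%

After the change:
Total capital V = 952 + 1324 = 2276.
Equity: weight = 952/2276 = 0.4183; cost = 13.27%.
Subordinated notes: weight = 1324/2276 = 0.5817; after-tax cost = 4.64% × (1 − 16%) = 3.8976%.
WACC = 0.4183 × 13.2700% + 0.5817 × 3.8976% = 7.8179%.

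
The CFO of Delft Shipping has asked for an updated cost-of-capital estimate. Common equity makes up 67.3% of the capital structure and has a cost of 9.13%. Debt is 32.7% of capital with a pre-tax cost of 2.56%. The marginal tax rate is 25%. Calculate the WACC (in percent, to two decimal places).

6.77%

After-tax cost of debt = 2.56% × (1 − 25%) = 1.9200%.
WACC = 0.673 × 9.1300% + 0.327 × 1.9200% = 6.7723%.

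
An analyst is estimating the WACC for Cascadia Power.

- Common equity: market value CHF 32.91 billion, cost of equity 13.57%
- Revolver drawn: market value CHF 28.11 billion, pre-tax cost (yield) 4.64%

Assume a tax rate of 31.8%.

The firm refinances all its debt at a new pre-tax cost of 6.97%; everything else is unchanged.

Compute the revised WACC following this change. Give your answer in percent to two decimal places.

9.51%

After the change:
Total capital V = 32.91 + 28.11 = 61.02.
Equity: weight = 32.91/61.02 = 0.5393; cost = 13.57%.
Revolver drawn: weight = 28.11/61.02 = 0.4607; after-tax cost = 6.97% × (1 − 31.8%) = 4.7535%.
WACC = 0.5393 × 13.5700% + 0.4607 × 4.7535% = 9.5085%.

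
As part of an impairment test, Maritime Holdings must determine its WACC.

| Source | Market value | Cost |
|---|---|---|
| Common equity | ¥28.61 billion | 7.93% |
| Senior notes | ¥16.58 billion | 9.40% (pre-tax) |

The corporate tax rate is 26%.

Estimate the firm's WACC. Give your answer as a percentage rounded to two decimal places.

Total capital V = 28.61 + 16.58 = 45.19.
Equity: weight = 28.61/45.19 = 0.6331; cost = 7.93%.
Senior notes: weight = 16.58/45.19 = 0.3669; after-tax cost = 9.4% × (1 − 26%) = 6.9560%.
WACC = 0.6331 × 7.9300% + 0.3669 × 6.9560% = 7.5726%.

7.57%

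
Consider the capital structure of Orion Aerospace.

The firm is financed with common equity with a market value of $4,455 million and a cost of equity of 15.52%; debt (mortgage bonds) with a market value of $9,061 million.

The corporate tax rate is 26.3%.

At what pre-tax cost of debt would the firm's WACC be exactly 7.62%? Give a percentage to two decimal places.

Total capital V = 4455 + 9061 = 13516.
Equity weight = 4455/13516 = 0.3296.
Mortgage bonds weight = 9061/13516 = 0.6704.
Equity contribution = 0.3296 × 15.52% = 5.1155%.
Remaining for debt = 7.62% − 5.1155% = 2.5045%.
Rd × (1 − 26.3%) × 0.6704 = 2.5045%  ⇒  Rd = 5.0690%.

5.07%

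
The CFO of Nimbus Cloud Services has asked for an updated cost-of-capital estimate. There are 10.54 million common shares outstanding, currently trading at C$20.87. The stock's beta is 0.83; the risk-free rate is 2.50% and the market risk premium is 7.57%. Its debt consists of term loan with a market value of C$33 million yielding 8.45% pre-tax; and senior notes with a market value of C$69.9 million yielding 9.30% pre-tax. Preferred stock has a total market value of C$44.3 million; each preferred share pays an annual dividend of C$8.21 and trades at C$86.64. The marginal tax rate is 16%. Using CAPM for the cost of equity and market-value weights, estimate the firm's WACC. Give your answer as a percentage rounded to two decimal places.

Cost of equity via CAPM: Re = 2.5% + 0.83 × 7.57% = 8.7831%.
Cost of preferred: Rp = 8.21 / 86.64 = 9.4760%.
Market value of equity E = 20.87 × 10.54m = 219.9698m.
Total capital V = 219.9698 + 44.3 + 33 + 69.9 = 367.1698.
Equity: weight = 219.9698/367.1698 = 0.5991; cost = 8.7831%.
Preferred: weight = 44.3/367.1698 = 0.1207; cost = 9.476%.
Term loan: weight = 33/367.1698 = 0.0899; after-tax cost = 8.45% × (1 − 16%) = 7.0980%.
Senior notes: weight = 69.9/367.1698 = 0.1904; after-tax cost = 9.3% × (1 − 16%) = 7.8120%.
WACC = 0.5991 × 8.7831% + 0.1207 × 9.4760% + 0.0899 × 7.0980% + 0.1904 × 7.8120% = 8.5304%.

8.53%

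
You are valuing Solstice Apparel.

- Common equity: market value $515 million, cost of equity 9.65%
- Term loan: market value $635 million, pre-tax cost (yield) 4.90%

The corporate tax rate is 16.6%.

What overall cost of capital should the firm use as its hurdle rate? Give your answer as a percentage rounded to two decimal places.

Total capital V = 515 + 635 = 1150.
Equity: weight = 515/1150 = 0.4478; cost = 9.65%.
Term loan: weight = 635/1150 = 0.5522; after-tax cost = 4.9% × (1 − 16.6%) = 4.0866%.
WACC = 0.4478 × 9.6500% + 0.5522 × 4.0866% = 6.5780%.

6.58%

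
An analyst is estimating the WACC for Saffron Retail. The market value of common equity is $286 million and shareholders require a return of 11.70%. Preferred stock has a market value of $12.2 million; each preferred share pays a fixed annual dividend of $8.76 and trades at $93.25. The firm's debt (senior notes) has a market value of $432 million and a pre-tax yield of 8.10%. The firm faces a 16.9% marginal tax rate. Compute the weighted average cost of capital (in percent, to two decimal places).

Cost of preferred: Rp = 8.76 / 93.25 = 9.3941%.
Total capital V = 286 + 12.2 + 432 = 730.2.
Equity: weight = 286/730.2 = 0.3917; cost = 11.7%.
Preferred: weight = 12.2/730.2 = 0.0167; cost = 9.3941%.
Senior notes: weight = 432/730.2 = 0.5916; after-tax cost = 8.1% × (1 − 16.9%) = 6.7311%.
WACC = 0.3917 × 11.7000% + 0.0167 × 9.3941% + 0.5916 × 6.7311% = 8.7218%.

8.72%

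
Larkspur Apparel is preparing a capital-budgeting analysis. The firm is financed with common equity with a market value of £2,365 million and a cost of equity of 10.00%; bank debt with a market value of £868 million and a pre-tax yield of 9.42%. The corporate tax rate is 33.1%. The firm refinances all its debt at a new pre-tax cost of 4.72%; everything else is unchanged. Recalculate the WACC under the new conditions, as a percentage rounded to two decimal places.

After the change:
Total capital V = 2365 + 868 = 3233.
Equity: weight = 2365/3233 = 0.7315; cost = 10%.
Bank debt: weight = 868/3233 = 0.2685; after-tax cost = 4.72% × (1 − 33.1%) = 3.1577%.
WACC = 0.7315 × 10.0000% + 0.2685 × 3.1577% = 8.1630%.

8.16%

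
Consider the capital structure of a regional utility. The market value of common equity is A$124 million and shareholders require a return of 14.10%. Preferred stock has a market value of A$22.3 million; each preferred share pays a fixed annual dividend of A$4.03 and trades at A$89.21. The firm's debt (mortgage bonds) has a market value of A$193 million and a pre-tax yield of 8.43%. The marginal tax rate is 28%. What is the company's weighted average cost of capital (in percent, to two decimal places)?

8.90%

Cost of preferred: Rp = 4.03 / 89.21 = 4.5174%.
Total capital V = 124 + 22.3 + 193 = 339.3.
Equity: weight = 124/339.3 = 0.3655; cost = 14.1%.
Preferred: weight = 22.3/339.3 = 0.0657; cost = 4.5174%.
Mortgage bonds: weight = 193/339.3 = 0.5688; after-tax cost = 8.43% × (1 − 28%) = 6.0696%.
WACC = 0.3655 × 14.1000% + 0.0657 × 4.5174% + 0.5688 × 6.0696% = 8.9024%.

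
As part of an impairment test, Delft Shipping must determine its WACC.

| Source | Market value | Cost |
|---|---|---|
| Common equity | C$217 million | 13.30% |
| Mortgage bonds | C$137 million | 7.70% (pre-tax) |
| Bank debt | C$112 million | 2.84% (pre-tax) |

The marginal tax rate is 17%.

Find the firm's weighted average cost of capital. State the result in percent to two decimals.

Total capital V = 217 + 137 + 112 = 466.
Equity: weight = 217/466 = 0.4657; cost = 13.3%.
Mortgage bonds: weight = 137/466 = 0.2940; after-tax cost = 7.7% × (1 − 17%) = 6.3910%.
Bank debt: weight = 112/466 = 0.2403; after-tax cost = 2.84% × (1 − 17%) = 2.3572%.
WACC = 0.4657 × 13.3000% + 0.2940 × 6.3910% + 0.2403 × 2.3572% = 8.6388%.

8.64%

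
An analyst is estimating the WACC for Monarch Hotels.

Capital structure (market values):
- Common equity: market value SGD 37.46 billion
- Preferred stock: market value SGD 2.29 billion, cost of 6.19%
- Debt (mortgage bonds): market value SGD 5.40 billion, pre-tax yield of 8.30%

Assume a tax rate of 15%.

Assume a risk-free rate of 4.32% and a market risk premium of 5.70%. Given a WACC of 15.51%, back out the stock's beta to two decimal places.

Total capital V = 37.46 + 2.29 + 5.4 = 45.15.
Equity weight = 37.46/45.15 = 0.8297.
Preferred weight = 2.29/45.15 = 0.0507.
Mortgage bonds weight = 5.4/45.15 = 0.1196.
Debt contribution = 0.1196 × 8.3% × (1 − 15%) = 0.8438%.
Preferred contribution = 0.0507 × 6.19% = 0.3140%.
Required equity contribution = 15.51% − 1.1577% = 14.3523%  ⇒  Re = 17.2986%.
CAPM: 17.2986% = 4.32% + β × 5.7%  ⇒  β = 2.2769.

2.28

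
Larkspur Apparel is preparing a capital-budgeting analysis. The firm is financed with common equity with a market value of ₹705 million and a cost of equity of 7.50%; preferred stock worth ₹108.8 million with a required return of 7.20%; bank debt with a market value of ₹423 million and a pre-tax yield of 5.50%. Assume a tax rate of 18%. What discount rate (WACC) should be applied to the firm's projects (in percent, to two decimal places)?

Total capital V = 705 + 108.8 + 423 = 1236.8.
Equity: weight = 705/1236.8 = 0.5700; cost = 7.5%.
Preferred: weight = 108.8/1236.8 = 0.0880; cost = 7.2%.
Bank debt: weight = 423/1236.8 = 0.3420; after-tax cost = 5.5% × (1 − 18%) = 4.5100%.
WACC = 0.5700 × 7.5000% + 0.0880 × 7.2000% + 0.3420 × 4.5100% = 6.4510%.

6.45%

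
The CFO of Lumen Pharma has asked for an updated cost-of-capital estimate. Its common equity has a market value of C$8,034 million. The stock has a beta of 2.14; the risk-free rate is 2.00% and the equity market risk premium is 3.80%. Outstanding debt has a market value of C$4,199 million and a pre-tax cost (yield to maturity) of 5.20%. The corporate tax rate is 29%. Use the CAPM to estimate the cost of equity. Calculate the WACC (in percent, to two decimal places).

7.92%

Cost of equity via CAPM: Re = 2.0% + 2.14 × 3.8% = 10.1320%.
Total capital V = 8034 + 4199 = 12233.
Equity: weight = 8034/12233 = 0.6567; cost = 10.132%.
Debt: weight = 4199/12233 = 0.3433; after-tax cost = 5.2% × (1 − 29%) = 3.6920%.
WACC = 0.6567 × 10.1320% + 0.3433 × 3.6920% = 7.9215%.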